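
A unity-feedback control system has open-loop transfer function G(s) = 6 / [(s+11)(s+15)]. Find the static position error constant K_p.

2/55

G(s) has no factors of s in the denominator, so the system is type 0.
K_p = lim_{s→0} G(s) = 6 / (11·15) = 2/55.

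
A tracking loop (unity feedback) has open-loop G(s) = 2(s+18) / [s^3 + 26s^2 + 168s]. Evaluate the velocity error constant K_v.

Factoring s from the denominator leaves a polynomial with constant term 168, so the system is type 1.
K_v = lim_{s→0} s·G(s) = 2·18 / 168 = 3/14.

3/14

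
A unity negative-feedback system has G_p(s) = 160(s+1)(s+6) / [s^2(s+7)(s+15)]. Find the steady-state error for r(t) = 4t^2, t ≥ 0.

0.875

Two free integrators in G_p(s): this is a type 2 system.
K_a = lim_{s→0} s^2·G_p(s) = 160·1·6 / (7·15) = 64/7.
r(t) = 4t^2 gives R(s) = 8/s^3.
e_ss = 8/K_a = 8/(64/7) = 0.875.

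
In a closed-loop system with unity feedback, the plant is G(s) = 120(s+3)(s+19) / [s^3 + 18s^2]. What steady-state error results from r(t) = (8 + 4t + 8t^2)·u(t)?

Factoring s^2 from the denominator leaves a polynomial with constant term 18, so the system is type 2. Taking each input component in turn:
  • 8: tracked with zero error.
  • 4t: tracked with zero error.
  • 8t^2: e_ss = 16/K_a with K_a=380 → 4/95.
Total e_ss = 4/95.

4/95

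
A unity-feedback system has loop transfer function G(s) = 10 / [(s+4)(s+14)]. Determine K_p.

System type = 0 (no poles at s=0).
K_p = lim_{s→0} G(s) = 10 / (4·14) = 5/28.

5/28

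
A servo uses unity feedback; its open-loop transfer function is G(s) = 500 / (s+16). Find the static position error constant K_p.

G(s) has no factors of s in the denominator, so the system is type 0.
K_p = lim_{s→0} G(s) = 500 / (16) = 31.25.

31.25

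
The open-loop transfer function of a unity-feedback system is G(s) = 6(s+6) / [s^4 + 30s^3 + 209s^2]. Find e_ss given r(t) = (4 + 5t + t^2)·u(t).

209/18

Factoring s^2 from the denominator leaves a polynomial with constant term 209, so the system is type 2. Treating each term separately:
  • 4: tracked with zero error.
  • 5t: tracked with zero error.
  • t^2: e_ss = 2/K_a with K_a=36/209 → 209/18.
Total e_ss = 209/18.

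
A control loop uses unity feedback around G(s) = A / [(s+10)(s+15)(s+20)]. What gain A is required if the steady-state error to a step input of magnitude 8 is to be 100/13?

120

No free integrators in G(s): this is a type 0 system.
K_p = lim_{s→0} G(s) = A / (10·15·20) = (1/3000)·A.
e_ss = 8/(1 + K_p) = 100/13 ⇒ 1 + (1/3000)·A = 1.04 ⇒ A = 120.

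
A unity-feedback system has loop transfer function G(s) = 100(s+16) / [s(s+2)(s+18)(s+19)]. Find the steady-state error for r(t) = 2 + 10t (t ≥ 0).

4.275

System type = 1 (one pole at s=0). By superposition:
  • 2: tracked with zero error.
  • 10t: e_ss = 10/K_v with K_v=400/171 → 4.275.
Total e_ss = 4.275.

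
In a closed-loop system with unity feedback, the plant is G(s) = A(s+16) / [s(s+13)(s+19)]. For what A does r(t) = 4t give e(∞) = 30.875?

2

System type = 1 (one pole at s=0).
K_v = lim_{s→0} s·G(s) = A·16 / (13·19) = (16/247)·A.
e_ss = 4/K_v = 30.875 ⇒ K_v = 32/247 ⇒ A = (32/247)/(16/247) = 2.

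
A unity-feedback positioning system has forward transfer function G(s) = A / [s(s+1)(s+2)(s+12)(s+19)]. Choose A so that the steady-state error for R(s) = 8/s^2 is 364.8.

G(s) has one factor of s in the denominator, so the system is type 1.
K_v = lim_{s→0} s·G(s) = A / (1·2·12·19) = (1/456)·A.
e_ss = 8/K_v = 364.8 ⇒ K_v = 5/228 ⇒ A = (5/228)/(1/456) = 10.

10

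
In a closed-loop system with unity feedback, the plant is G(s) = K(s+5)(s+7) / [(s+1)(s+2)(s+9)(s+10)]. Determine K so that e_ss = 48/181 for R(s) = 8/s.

150

The open loop has no poles at the origin → type 0 system.
K_p = lim_{s→0} G(s) = K·5·7 / (1·2·9·10) = (7/36)·K.
e_ss = 8/(1 + K_p) = 48/181 ⇒ 1 + (7/36)·K = 181/6 ⇒ K = 150.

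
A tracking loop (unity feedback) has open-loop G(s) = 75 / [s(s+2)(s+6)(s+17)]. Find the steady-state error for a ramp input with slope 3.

8.16

One free integrator in G(s): this is a type 1 system.
K_v = lim_{s→0} s·G(s) = 75 / (2·6·17) = 25/68.
e_ss = 3/K_v = 3/(25/68) = 8.16.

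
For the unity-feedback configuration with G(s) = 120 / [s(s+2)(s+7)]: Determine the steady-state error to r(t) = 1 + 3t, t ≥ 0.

0.35

G(s) has one factor of s in the denominator, so the system is type 1. Taking each input component in turn:
  • 1: tracked with zero error.
  • 3t: e_ss = 3/K_v with K_v=60/7 → 0.35.
Total e_ss = 0.35.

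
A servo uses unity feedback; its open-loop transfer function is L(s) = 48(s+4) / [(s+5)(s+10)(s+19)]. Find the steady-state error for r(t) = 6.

2850/571

No free integrators in L(s): this is a type 0 system.
K_p = lim_{s→0} L(s) = 48·4 / (5·10·19) = 96/475.
e_ss = 6/(1 + K_p) = 6/(571/475) = 2850/571.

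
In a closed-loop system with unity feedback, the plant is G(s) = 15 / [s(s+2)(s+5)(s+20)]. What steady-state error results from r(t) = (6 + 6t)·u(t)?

One free integrator in G(s): this is a type 1 system. By superposition:
  • 6: tracked with zero error.
  • 6t: e_ss = 6/K_v with K_v=0.075 → 80.
Total e_ss = 80.

80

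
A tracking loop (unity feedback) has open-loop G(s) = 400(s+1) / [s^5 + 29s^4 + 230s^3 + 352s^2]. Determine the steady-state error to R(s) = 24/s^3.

The denominator has no term below 352s^2 — 2 poles at s=0, type 2.
K_a = lim_{s→0} s^2·G(s) = 400·1 / 352 = 25/22.
r(t) = 12t^2 gives R(s) = 24/s^3.
e_ss = 24/K_a = 24/(25/22) = 21.12.

21.12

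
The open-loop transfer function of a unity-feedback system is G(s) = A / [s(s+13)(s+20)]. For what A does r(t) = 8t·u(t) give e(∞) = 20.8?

G(s) has one factor of s in the denominator, so the system is type 1.
K_v = lim_{s→0} s·G(s) = A / (13·20) = (1/260)·A.
e_ss = 8/K_v = 20.8 ⇒ K_v = 5/13 ⇒ A = (5/13)/(1/260) = 100.

100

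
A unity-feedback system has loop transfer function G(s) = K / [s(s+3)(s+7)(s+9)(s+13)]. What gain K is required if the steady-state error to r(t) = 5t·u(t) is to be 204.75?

G(s) has one factor of s in the denominator, so the system is type 1.
K_v = lim_{s→0} s·G(s) = K / (3·7·9·13) = (1/2457)·K.
e_ss = 5/K_v = 204.75 ⇒ K_v = 20/819 ⇒ K = (20/819)/(1/2457) = 60.

60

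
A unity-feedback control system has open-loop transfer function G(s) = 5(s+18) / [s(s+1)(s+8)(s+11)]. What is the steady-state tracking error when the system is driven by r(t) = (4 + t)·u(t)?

44/45

The open loop has one pole at the origin → type 1 system. By superposition:
  • 4: tracked with zero error.
  • t: e_ss = 1/K_v with K_v=45/44 → 44/45.
Total e_ss = 44/45.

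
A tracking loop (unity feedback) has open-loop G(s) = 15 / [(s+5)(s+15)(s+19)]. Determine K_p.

1/95

System type = 0 (no poles at s=0).
K_p = lim_{s→0} G(s) = 15 / (5·15·19) = 1/95.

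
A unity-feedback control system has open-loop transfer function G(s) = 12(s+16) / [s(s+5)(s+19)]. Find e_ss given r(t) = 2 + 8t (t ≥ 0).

G(s) has one factor of s in the denominator, so the system is type 1. Taking each input component in turn:
  • 2: tracked with zero error.
  • 8t: e_ss = 8/K_v with K_v=192/95 → 95/24.
Total e_ss = 95/24.

95/24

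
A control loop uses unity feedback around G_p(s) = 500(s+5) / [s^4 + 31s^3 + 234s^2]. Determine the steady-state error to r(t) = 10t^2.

The denominator has no term below 234s^2 — 2 poles at s=0, type 2.
K_a = lim_{s→0} s^2·G_p(s) = 500·5 / 234 = 1250/117.
r(t) = 10t^2 gives R(s) = 20/s^3.
e_ss = 20/K_a = 20/(1250/117) = 1.872.

1.872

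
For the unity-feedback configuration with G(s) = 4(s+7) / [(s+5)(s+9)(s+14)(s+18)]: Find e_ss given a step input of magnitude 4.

810/203

No free integrators in G(s): this is a type 0 system.
K_p = lim_{s→0} G(s) = 4·7 / (5·9·14·18) = 1/405.
e_ss = 4/(1 + K_p) = 4/(406/405) = 810/203.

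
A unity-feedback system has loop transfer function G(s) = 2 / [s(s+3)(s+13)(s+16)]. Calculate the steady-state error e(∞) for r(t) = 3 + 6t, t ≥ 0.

1872

G(s) has one factor of s in the denominator, so the system is type 1. By superposition:
  • 3: tracked with zero error.
  • 6t: e_ss = 6/K_v with K_v=1/312 → 1872.
Total e_ss = 1872.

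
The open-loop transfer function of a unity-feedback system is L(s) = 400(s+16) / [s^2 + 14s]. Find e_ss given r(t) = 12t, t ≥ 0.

21/800

Factoring s from the denominator leaves a polynomial with constant term 14, so the system is type 1.
K_v = lim_{s→0} s·L(s) = 400·16 / 14 = 3200/7.
e_ss = 12/K_v = 12/(3200/7) = 21/800.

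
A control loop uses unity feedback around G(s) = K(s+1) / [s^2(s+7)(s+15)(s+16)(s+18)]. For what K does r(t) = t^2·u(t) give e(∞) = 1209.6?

50

G(s) has two factors of s in the denominator, so the system is type 2.
K_a = lim_{s→0} s^2·G(s) = K·1 / (7·15·16·18) = (1/30240)·K.
e_ss = 2/K_a = 1209.6 ⇒ K_a = 5/3024 ⇒ K = (5/3024)/(1/30240) = 50.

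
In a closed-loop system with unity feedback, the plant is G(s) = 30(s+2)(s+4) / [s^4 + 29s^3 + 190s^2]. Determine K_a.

The denominator has no term below 190s^2 — 2 poles at s=0, type 2.
K_a = lim_{s→0} s^2·G(s) = 30·2·4 / 190 = 24/19.

24/19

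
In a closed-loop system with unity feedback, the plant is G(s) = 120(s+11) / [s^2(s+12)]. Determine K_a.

110

Two free integrators in G(s): this is a type 2 system.
K_a = lim_{s→0} s^2·G(s) = 120·11 / (12) = 110.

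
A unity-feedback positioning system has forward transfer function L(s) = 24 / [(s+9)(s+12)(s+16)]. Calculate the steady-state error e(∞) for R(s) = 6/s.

L(s) has no factors of s in the denominator, so the system is type 0.
K_p = lim_{s→0} L(s) = 24 / (9·12·16) = 1/72.
e_ss = 6/(1 + K_p) = 6/(73/72) = 432/73.

432/73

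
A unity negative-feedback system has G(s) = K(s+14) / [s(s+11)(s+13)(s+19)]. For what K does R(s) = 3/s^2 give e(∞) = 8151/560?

The open loop has one pole at the origin → type 1 system.
K_v = lim_{s→0} s·G(s) = K·14 / (11·13·19) = (14/2717)·K.
e_ss = 3/K_v = 8151/560 ⇒ K_v = 560/2717 ⇒ K = (560/2717)/(14/2717) = 40.

40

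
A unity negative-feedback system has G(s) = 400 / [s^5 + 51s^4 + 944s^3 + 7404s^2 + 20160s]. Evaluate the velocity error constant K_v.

The denominator has no term below 20160s — 1 pole at s=0, type 1.
K_v = lim_{s→0} s·G(s) = 400 / 20160 = 5/252.

5/252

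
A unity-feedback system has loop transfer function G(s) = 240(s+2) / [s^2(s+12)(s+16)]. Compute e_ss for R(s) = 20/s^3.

8

System type = 2 (two poles at s=0).
K_a = lim_{s→0} s^2·G(s) = 240·2 / (12·16) = 2.5.
r(t) = 10t^2 gives R(s) = 20/s^3.
e_ss = 20/K_a = 20/2.5 = 8.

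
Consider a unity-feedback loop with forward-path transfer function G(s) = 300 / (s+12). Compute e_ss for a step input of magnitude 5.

G(s) has no factors of s in the denominator, so the system is type 0.
K_p = lim_{s→0} G(s) = 300 / (12) = 25.
e_ss = 5/(1 + K_p) = 5/26.

5/26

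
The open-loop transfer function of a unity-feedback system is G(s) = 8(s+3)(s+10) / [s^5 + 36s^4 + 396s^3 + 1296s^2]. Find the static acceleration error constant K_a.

Factoring s^2 from the denominator leaves a polynomial with constant term 1296, so the system is type 2.
K_a = lim_{s→0} s^2·G(s) = 8·3·10 / 1296 = 5/27.

5/27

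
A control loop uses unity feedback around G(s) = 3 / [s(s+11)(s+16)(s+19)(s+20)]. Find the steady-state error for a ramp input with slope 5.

G(s) has one factor of s in the denominator, so the system is type 1.
K_v = lim_{s→0} s·G(s) = 3 / (11·16·19·20) = 3/66880.
e_ss = 5/K_v = 5/(3/66880) = 334400/3.

334400/3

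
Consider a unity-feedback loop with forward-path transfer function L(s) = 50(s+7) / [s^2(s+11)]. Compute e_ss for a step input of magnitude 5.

Two free integrators in L(s): this is a type 2 system.
A type-2 system has K_p = ∞, so it tracks a step input with zero steady-state error.

0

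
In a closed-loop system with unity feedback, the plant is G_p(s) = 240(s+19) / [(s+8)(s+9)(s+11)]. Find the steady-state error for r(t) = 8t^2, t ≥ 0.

No free integrators in G_p(s): this is a type 0 system.
For a type-0 system K_a = 0, so e_ss to a parabolic input is unbounded.

infinity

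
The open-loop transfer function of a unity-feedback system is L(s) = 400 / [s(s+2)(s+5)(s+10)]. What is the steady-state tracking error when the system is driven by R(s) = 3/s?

0

One free integrator in L(s): this is a type 1 system.
K_p = ∞ for a type-1 system; e_ss to a step is zero.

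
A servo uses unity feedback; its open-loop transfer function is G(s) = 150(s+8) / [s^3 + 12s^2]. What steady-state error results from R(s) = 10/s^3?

The denominator has no term below 12s^2 — 2 poles at s=0, type 2.
K_a = lim_{s→0} s^2·G(s) = 150·8 / 12 = 100.
r(t) = 5t^2 gives R(s) = 10/s^3.
e_ss = 10/K_a = 10/100 = 0.1.

0.1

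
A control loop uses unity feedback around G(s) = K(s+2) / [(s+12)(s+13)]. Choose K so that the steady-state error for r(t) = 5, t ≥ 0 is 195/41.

4

G(s) has no factors of s in the denominator, so the system is type 0.
K_p = lim_{s→0} G(s) = K·2 / (12·13) = (1/78)·K.
e_ss = 5/(1 + K_p) = 195/41 ⇒ 1 + (1/78)·K = 41/39 ⇒ K = 4.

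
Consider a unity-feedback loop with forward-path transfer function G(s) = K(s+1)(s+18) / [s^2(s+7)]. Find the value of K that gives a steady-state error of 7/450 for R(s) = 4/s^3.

Two free integrators in G(s): this is a type 2 system.
K_a = lim_{s→0} s^2·G(s) = K·1·18 / (7) = (18/7)·K.
e_ss = 4/K_a = 7/450 ⇒ K_a = 1800/7 ⇒ K = (1800/7)/(18/7) = 100.

100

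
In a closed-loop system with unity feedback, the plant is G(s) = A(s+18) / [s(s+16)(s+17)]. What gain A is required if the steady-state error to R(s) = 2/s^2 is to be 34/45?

G(s) has one factor of s in the denominator, so the system is type 1.
K_v = lim_{s→0} s·G(s) = A·18 / (16·17) = (9/136)·A.
e_ss = 2/K_v = 34/45 ⇒ K_v = 45/17 ⇒ A = (45/17)/(9/136) = 40.

40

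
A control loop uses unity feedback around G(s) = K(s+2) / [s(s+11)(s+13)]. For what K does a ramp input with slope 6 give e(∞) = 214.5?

2

G(s) has one factor of s in the denominator, so the system is type 1.
K_v = lim_{s→0} s·G(s) = K·2 / (11·13) = (2/143)·K.
e_ss = 6/K_v = 214.5 ⇒ K_v = 4/143 ⇒ K = (4/143)/(2/143) = 2.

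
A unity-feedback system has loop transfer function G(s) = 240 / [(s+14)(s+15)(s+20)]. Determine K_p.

2/35

The open loop has no poles at the origin → type 0 system.
K_p = lim_{s→0} G(s) = 240 / (14·15·20) = 2/35.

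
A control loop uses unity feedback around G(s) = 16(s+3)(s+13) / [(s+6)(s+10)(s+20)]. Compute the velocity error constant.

G(s) has no factors of s in the denominator, so the system is type 0.
K_v = lim_{s→0} s·G(s) = 0 (the extra factor of s kills the finite limit).

0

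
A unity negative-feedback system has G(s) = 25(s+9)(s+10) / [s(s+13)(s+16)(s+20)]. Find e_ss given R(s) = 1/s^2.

G(s) has one factor of s in the denominator, so the system is type 1.
K_v = lim_{s→0} s·G(s) = 25·9·10 / (13·16·20) = 225/416.
e_ss = 1/K_v = 1/(225/416) = 416/225.

416/225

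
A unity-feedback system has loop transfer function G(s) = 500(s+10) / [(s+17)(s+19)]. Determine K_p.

No free integrators in G(s): this is a type 0 system.
K_p = lim_{s→0} G(s) = 500·10 / (17·19) = 5000/323.

5000/323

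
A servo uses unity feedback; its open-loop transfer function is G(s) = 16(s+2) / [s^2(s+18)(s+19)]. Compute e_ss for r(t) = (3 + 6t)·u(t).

The open loop has two poles at the origin → type 2 system. By superposition:
  • 3: tracked with zero error.
  • 6t: tracked with zero error.
Total e_ss = 0.

0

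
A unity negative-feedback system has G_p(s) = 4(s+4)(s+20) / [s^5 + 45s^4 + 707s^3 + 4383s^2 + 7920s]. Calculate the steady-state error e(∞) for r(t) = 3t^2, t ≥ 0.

Lowest-order denominator term is 7920s, so the open loop has 1 pole at the origin → type 1 system.
For a type-1 system K_a = 0, so e_ss to a parabolic input is unbounded.

infinity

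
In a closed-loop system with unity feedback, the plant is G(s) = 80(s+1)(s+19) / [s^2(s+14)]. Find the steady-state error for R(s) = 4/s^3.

The open loop has two poles at the origin → type 2 system.
K_a = lim_{s→0} s^2·G(s) = 80·1·19 / (14) = 760/7.
r(t) = 2t^2 gives R(s) = 4/s^3.
e_ss = 4/K_a = 4/(760/7) = 7/190.

7/190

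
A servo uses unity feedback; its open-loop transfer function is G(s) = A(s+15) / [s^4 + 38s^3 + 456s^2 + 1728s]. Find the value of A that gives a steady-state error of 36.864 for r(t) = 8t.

Factoring s from the denominator leaves a polynomial with constant term 1728, so the system is type 1.
K_v = lim_{s→0} s·G(s) = A·15 / 1728 = (5/576)·A.
e_ss = 8/K_v = 36.864 ⇒ K_v = 125/576 ⇒ A = (125/576)/(5/576) = 25.

25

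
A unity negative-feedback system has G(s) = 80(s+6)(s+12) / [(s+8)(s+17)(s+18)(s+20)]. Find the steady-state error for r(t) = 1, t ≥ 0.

17/19

G(s) has no factors of s in the denominator, so the system is type 0.
K_p = lim_{s→0} G(s) = 80·6·12 / (8·17·18·20) = 2/17.
e_ss = 1/(1 + K_p) = 1/(19/17) = 17/19.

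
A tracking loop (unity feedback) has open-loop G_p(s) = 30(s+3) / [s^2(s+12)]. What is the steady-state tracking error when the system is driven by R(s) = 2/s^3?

The open loop has two poles at the origin → type 2 system.
K_a = lim_{s→0} s^2·G_p(s) = 30·3 / (12) = 7.5.
r(t) = t^2 gives R(s) = 2/s^3.
e_ss = 2/K_a = 2/7.5 = 4/15.

4/15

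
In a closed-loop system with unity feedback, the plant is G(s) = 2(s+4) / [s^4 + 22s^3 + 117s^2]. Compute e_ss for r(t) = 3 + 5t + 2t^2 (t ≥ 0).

Factoring s^2 from the denominator leaves a polynomial with constant term 117, so the system is type 2. Taking each input component in turn:
  • 3: tracked with zero error.
  • 5t: tracked with zero error.
  • 2t^2: e_ss = 4/K_a with K_a=8/117 → 58.5.
Total e_ss = 58.5.

58.5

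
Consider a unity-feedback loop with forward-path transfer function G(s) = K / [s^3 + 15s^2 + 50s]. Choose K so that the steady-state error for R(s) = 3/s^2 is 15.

The denominator has no term below 50s — 1 pole at s=0, type 1.
K_v = lim_{s→0} s·G(s) = K / 50 = 0.02·K.
e_ss = 3/K_v = 15 ⇒ K_v = 0.2 ⇒ K = 0.2/0.02 = 10.

10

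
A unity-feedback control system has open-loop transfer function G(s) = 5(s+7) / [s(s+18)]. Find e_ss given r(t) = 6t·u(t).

One free integrator in G(s): this is a type 1 system.
K_v = lim_{s→0} s·G(s) = 5·7 / (18) = 35/18.
e_ss = 6/K_v = 6/(35/18) = 108/35.

108/35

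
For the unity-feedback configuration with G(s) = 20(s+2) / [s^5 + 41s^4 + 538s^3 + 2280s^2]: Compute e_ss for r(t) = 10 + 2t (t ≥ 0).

0

The denominator has no term below 2280s^2 — 2 poles at s=0, type 2. By superposition:
  • 10: tracked with zero error.
  • 2t: tracked with zero error.
Total e_ss = 0.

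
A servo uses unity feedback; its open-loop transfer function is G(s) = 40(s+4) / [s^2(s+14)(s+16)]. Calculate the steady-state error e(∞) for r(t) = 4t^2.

Two free integrators in G(s): this is a type 2 system.
K_a = lim_{s→0} s^2·G(s) = 40·4 / (14·16) = 5/7.
r(t) = 4t^2 gives R(s) = 8/s^3.
e_ss = 8/K_a = 8/(5/7) = 11.2.

11.2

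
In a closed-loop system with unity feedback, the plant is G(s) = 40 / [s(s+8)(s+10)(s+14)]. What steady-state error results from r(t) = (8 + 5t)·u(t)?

140

One free integrator in G(s): this is a type 1 system. Treating each term separately:
  • 8: tracked with zero error.
  • 5t: e_ss = 5/K_v with K_v=1/28 → 140.
Total e_ss = 140.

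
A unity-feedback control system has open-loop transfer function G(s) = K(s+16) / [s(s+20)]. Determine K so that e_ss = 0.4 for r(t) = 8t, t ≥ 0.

25

The open loop has one pole at the origin → type 1 system.
K_v = lim_{s→0} s·G(s) = K·16 / (20) = 0.8·K.
e_ss = 8/K_v = 0.4 ⇒ K_v = 20 ⇒ K = 20/0.8 = 25.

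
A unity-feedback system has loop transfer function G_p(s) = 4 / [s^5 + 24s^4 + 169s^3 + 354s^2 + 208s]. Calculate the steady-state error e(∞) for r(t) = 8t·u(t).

416

Factoring s from the denominator leaves a polynomial with constant term 208, so the system is type 1.
K_v = lim_{s→0} s·G_p(s) = 4 / 208 = 1/52.
e_ss = 8/K_v = 8/(1/52) = 416.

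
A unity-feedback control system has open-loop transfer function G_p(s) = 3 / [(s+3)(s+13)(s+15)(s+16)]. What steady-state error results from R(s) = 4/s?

12480/3121

G_p(s) has no factors of s in the denominator, so the system is type 0.
K_p = lim_{s→0} G_p(s) = 3 / (3·13·15·16) = 1/3120.
e_ss = 4/(1 + K_p) = 4/(3121/3120) = 12480/3121.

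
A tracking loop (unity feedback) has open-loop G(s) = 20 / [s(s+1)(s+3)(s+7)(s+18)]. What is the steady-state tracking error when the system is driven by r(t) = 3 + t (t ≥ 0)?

G(s) has one factor of s in the denominator, so the system is type 1. Taking each input component in turn:
  • 3: tracked with zero error.
  • t: e_ss = 1/K_v with K_v=10/189 → 18.9.
Total e_ss = 18.9.

18.9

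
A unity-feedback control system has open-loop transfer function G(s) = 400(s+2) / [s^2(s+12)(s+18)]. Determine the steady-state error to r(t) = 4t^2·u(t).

The open loop has two poles at the origin → type 2 system.
K_a = lim_{s→0} s^2·G(s) = 400·2 / (12·18) = 100/27.
r(t) = 4t^2 gives R(s) = 8/s^3.
e_ss = 8/K_a = 8/(100/27) = 2.16.

2.16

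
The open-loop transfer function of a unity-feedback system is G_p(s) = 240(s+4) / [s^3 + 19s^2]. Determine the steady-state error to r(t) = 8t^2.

Lowest-order denominator term is 19s^2, so the open loop has 2 poles at the origin → type 2 system.
K_a = lim_{s→0} s^2·G_p(s) = 240·4 / 19 = 960/19.
r(t) = 8t^2 gives R(s) = 16/s^3.
e_ss = 16/K_a = 16/(960/19) = 19/60.

19/60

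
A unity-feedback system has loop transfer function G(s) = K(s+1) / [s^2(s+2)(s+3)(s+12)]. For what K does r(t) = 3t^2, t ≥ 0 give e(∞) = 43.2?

10

Two free integrators in G(s): this is a type 2 system.
K_a = lim_{s→0} s^2·G(s) = K·1 / (2·3·12) = (1/72)·K.
e_ss = 6/K_a = 43.2 ⇒ K_a = 5/36 ⇒ K = (5/36)/(1/72) = 10.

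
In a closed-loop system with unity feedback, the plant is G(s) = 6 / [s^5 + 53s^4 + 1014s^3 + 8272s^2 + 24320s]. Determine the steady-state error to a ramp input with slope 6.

The denominator has no term below 24320s — 1 pole at s=0, type 1.
K_v = lim_{s→0} s·G(s) = 6 / 24320 = 3/12160.
e_ss = 6/K_v = 6/(3/12160) = 24320.

24320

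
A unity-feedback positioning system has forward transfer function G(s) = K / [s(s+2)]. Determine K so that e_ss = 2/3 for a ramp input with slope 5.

The open loop has one pole at the origin → type 1 system.
K_v = lim_{s→0} s·G(s) = K / (2) = 0.5·K.
e_ss = 5/K_v = 2/3 ⇒ K_v = 7.5 ⇒ K = 7.5/0.5 = 15.

15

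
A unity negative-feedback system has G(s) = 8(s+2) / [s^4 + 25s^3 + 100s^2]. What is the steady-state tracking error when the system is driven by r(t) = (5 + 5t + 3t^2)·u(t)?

37.5

Factoring s^2 from the denominator leaves a polynomial with constant term 100, so the system is type 2. By superposition:
  • 5: tracked with zero error.
  • 5t: tracked with zero error.
  • 3t^2: e_ss = 6/K_a with K_a=0.16 → 37.5.
Total e_ss = 37.5.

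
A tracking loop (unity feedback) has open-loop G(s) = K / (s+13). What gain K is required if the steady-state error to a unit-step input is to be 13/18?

G(s) has no factors of s in the denominator, so the system is type 0.
K_p = lim_{s→0} G(s) = K / (13) = (1/13)·K.
e_ss = 1/(1 + K_p) = 13/18 ⇒ 1 + (1/13)·K = 18/13 ⇒ K = 5.

5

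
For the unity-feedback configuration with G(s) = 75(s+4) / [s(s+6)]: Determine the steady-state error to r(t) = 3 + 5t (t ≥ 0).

One free integrator in G(s): this is a type 1 system. By superposition:
  • 3: tracked with zero error.
  • 5t: e_ss = 5/K_v with K_v=50 → 0.1.
Total e_ss = 0.1.

0.1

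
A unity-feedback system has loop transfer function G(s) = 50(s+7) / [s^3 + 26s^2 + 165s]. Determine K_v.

The denominator has no term below 165s — 1 pole at s=0, type 1.
K_v = lim_{s→0} s·G(s) = 50·7 / 165 = 70/33.

70/33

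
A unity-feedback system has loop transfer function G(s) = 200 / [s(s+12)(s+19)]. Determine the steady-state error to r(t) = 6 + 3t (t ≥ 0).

The open loop has one pole at the origin → type 1 system. Treating each term separately:
  • 6: tracked with zero error.
  • 3t: e_ss = 3/K_v with K_v=50/57 → 3.42.
Total e_ss = 3.42.

3.42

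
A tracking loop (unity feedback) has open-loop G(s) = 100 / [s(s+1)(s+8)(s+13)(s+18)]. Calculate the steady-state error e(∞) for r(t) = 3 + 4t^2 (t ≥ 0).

The open loop has one pole at the origin → type 1 system. Taking each input component in turn:
  • 3: tracked with zero error.
  • 4t^2: a type-1 system cannot track it, e_ss → ∞.
The unbounded component dominates.

infinity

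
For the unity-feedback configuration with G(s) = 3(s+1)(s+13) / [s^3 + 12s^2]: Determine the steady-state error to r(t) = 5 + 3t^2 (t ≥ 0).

24/13

Lowest-order denominator term is 12s^2, so the open loop has 2 poles at the origin → type 2 system. Taking each input component in turn:
  • 5: tracked with zero error.
  • 3t^2: e_ss = 6/K_a with K_a=3.25 → 24/13.
Total e_ss = 24/13.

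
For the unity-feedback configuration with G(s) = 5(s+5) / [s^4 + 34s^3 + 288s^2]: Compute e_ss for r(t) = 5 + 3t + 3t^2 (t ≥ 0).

The denominator has no term below 288s^2 — 2 poles at s=0, type 2. Treating each term separately:
  • 5: tracked with zero error.
  • 3t: tracked with zero error.
  • 3t^2: e_ss = 6/K_a with K_a=25/288 → 69.12.
Total e_ss = 69.12.

69.12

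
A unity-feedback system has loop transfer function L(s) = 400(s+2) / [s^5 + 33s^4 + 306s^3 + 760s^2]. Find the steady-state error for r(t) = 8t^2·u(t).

15.2

Lowest-order denominator term is 760s^2, so the open loop has 2 poles at the origin → type 2 system.
K_a = lim_{s→0} s^2·L(s) = 400·2 / 760 = 20/19.
r(t) = 8t^2 gives R(s) = 16/s^3.
e_ss = 16/K_a = 16/(20/19) = 15.2.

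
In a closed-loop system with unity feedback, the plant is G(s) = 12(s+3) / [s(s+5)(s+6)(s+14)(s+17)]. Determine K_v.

3/595

G(s) has one factor of s in the denominator, so the system is type 1.
K_v = lim_{s→0} s·G(s) = 12·3 / (5·6·14·17) = 3/595.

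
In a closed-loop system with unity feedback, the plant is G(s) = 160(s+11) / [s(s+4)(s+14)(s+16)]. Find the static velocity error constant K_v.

The open loop has one pole at the origin → type 1 system.
K_v = lim_{s→0} s·G(s) = 160·11 / (4·14·16) = 55/28.

55/28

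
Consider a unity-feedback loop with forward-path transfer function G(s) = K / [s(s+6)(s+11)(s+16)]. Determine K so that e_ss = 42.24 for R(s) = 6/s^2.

150

One free integrator in G(s): this is a type 1 system.
K_v = lim_{s→0} s·G(s) = K / (6·11·16) = (1/1056)·K.
e_ss = 6/K_v = 42.24 ⇒ K_v = 25/176 ⇒ K = (25/176)/(1/1056) = 150.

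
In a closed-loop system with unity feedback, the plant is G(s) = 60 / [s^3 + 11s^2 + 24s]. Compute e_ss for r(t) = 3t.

Factoring s from the denominator leaves a polynomial with constant term 24, so the system is type 1.
K_v = lim_{s→0} s·G(s) = 60 / 24 = 2.5.
e_ss = 3/K_v = 3/2.5 = 1.2.

1.2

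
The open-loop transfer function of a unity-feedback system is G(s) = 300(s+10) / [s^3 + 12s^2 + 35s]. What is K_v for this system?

Factoring s from the denominator leaves a polynomial with constant term 35, so the system is type 1.
K_v = lim_{s→0} s·G(s) = 300·10 / 35 = 600/7.

600/7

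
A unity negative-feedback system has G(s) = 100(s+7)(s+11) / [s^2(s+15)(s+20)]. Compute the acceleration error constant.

77/3

Two free integrators in G(s): this is a type 2 system.
K_a = lim_{s→0} s^2·G(s) = 100·7·11 / (15·20) = 77/3.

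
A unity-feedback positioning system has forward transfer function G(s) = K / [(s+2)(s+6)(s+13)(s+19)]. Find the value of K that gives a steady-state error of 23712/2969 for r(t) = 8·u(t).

5

System type = 0 (no poles at s=0).
K_p = lim_{s→0} G(s) = K / (2·6·13·19) = (1/2964)·K.
e_ss = 8/(1 + K_p) = 23712/2969 ⇒ 1 + (1/2964)·K = 2969/2964 ⇒ K = 5.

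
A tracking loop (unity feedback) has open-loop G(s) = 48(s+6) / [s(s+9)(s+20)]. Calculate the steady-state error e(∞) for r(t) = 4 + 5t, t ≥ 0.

One free integrator in G(s): this is a type 1 system. Treating each term separately:
  • 4: tracked with zero error.
  • 5t: e_ss = 5/K_v with K_v=1.6 → 3.125.
Total e_ss = 3.125.

3.125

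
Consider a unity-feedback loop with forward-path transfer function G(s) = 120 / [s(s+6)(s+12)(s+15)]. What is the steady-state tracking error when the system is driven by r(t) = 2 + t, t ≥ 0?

9

One free integrator in G(s): this is a type 1 system. Taking each input component in turn:
  • 2: tracked with zero error.
  • t: e_ss = 1/K_v with K_v=1/9 → 9.
Total e_ss = 9.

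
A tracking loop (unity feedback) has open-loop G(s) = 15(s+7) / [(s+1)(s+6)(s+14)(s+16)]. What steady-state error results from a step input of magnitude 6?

System type = 0 (no poles at s=0).
K_p = lim_{s→0} G(s) = 15·7 / (1·6·14·16) = 5/64.
e_ss = 6/(1 + K_p) = 6/(69/64) = 128/23.

128/23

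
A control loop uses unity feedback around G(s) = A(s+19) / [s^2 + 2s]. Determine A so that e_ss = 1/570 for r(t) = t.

60

The denominator has no term below 2s — 1 pole at s=0, type 1.
K_v = lim_{s→0} s·G(s) = A·19 / 2 = 9.5·A.
e_ss = 1/K_v = 1/570 ⇒ K_v = 570 ⇒ A = 570/9.5 = 60.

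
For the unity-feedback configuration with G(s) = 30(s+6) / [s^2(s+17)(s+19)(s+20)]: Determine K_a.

9/323

The open loop has two poles at the origin → type 2 system.
K_a = lim_{s→0} s^2·G(s) = 30·6 / (17·19·20) = 9/323.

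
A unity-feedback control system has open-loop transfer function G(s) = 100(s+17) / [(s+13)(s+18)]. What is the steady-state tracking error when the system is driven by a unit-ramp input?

The open loop has no poles at the origin → type 0 system.
K_v = lim_{s→0} s·G(s) = 0; the steady-state error to this ramp input grows without bound.

infinity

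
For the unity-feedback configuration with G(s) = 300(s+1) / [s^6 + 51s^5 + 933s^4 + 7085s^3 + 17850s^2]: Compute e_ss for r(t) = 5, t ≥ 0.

The denominator has no term below 17850s^2 — 2 poles at s=0, type 2.
K_p = ∞ for a type-2 system; e_ss to a step is zero.

0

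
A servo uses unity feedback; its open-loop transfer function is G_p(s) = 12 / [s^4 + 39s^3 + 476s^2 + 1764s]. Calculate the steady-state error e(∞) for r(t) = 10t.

The denominator has no term below 1764s — 1 pole at s=0, type 1.
K_v = lim_{s→0} s·G_p(s) = 12 / 1764 = 1/147.
e_ss = 10/K_v = 10/(1/147) = 1470.

1470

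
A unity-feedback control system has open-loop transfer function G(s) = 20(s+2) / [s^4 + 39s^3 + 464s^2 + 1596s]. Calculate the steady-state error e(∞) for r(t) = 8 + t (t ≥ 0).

Lowest-order denominator term is 1596s, so the open loop has 1 pole at the origin → type 1 system. Taking each input component in turn:
  • 8: tracked with zero error.
  • t: e_ss = 1/K_v with K_v=10/399 → 39.9.
Total e_ss = 39.9.

39.9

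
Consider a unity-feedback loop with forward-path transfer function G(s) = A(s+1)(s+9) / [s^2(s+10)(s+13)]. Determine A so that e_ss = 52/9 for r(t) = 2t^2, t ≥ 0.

G(s) has two factors of s in the denominator, so the system is type 2.
K_a = lim_{s→0} s^2·G(s) = A·1·9 / (10·13) = (9/130)·A.
e_ss = 4/K_a = 52/9 ⇒ K_a = 9/13 ⇒ A = (9/13)/(9/130) = 10.

10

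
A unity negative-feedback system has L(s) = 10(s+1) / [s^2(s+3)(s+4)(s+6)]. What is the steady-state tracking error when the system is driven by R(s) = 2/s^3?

Two free integrators in L(s): this is a type 2 system.
K_a = lim_{s→0} s^2·L(s) = 10·1 / (3·4·6) = 5/36.
r(t) = t^2 gives R(s) = 2/s^3.
e_ss = 2/K_a = 2/(5/36) = 14.4.

14.4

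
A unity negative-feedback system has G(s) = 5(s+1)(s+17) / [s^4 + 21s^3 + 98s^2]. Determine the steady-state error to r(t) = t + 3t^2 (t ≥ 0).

588/85

The denominator has no term below 98s^2 — 2 poles at s=0, type 2. By superposition:
  • t: tracked with zero error.
  • 3t^2: e_ss = 6/K_a with K_a=85/98 → 588/85.
Total e_ss = 588/85.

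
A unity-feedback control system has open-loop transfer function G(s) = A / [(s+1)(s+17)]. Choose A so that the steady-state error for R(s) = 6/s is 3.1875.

No free integrators in G(s): this is a type 0 system.
K_p = lim_{s→0} G(s) = A / (1·17) = (1/17)·A.
e_ss = 6/(1 + K_p) = 3.1875 ⇒ 1 + (1/17)·A = 32/17 ⇒ A = 15.

15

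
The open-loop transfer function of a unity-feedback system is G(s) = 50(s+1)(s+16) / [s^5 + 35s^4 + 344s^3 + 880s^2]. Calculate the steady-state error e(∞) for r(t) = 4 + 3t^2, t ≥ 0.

Lowest-order denominator term is 880s^2, so the open loop has 2 poles at the origin → type 2 system. By superposition:
  • 4: tracked with zero error.
  • 3t^2: e_ss = 6/K_a with K_a=10/11 → 6.6.
Total e_ss = 6.6.

6.6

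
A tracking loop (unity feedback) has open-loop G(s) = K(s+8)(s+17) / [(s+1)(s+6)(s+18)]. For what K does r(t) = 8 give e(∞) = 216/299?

8

No free integrators in G(s): this is a type 0 system.
K_p = lim_{s→0} G(s) = K·8·17 / (1·6·18) = (34/27)·K.
e_ss = 8/(1 + K_p) = 216/299 ⇒ 1 + (34/27)·K = 299/27 ⇒ K = 8.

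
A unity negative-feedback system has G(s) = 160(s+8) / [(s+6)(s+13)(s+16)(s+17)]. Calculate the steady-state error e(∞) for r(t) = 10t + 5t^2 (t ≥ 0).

G(s) has no factors of s in the denominator, so the system is type 0. By superposition:
  • 10t: a type-0 system cannot track it, e_ss → ∞.
  • 5t^2: a type-0 system cannot track it, e_ss → ∞.
The unbounded component dominates.

infinity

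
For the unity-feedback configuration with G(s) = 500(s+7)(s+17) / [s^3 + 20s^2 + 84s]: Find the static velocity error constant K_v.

The denominator has no term below 84s — 1 pole at s=0, type 1.
K_v = lim_{s→0} s·G(s) = 500·7·17 / 84 = 2125/3.

2125/3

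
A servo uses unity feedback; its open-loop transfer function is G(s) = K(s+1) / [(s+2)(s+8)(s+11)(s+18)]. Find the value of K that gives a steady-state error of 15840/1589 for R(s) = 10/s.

10

System type = 0 (no poles at s=0).
K_p = lim_{s→0} G(s) = K·1 / (2·8·11·18) = (1/3168)·K.
e_ss = 10/(1 + K_p) = 15840/1589 ⇒ 1 + (1/3168)·K = 1589/1584 ⇒ K = 10.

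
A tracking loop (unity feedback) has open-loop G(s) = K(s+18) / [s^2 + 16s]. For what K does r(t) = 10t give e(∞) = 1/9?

80

Factoring s from the denominator leaves a polynomial with constant term 16, so the system is type 1.
K_v = lim_{s→0} s·G(s) = K·18 / 16 = 1.125·K.
e_ss = 10/K_v = 1/9 ⇒ K_v = 90 ⇒ K = 90/1.125 = 80.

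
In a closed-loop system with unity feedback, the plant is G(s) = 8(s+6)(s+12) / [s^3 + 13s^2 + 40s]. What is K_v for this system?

Lowest-order denominator term is 40s, so the open loop has 1 pole at the origin → type 1 system.
K_v = lim_{s→0} s·G(s) = 8·6·12 / 40 = 14.4.

14.4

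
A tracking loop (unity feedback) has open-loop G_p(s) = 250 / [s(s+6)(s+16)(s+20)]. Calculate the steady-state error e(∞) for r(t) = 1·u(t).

0

G_p(s) has one factor of s in the denominator, so the system is type 1.
A type-1 system has K_p = ∞, so it tracks a step input with zero steady-state error.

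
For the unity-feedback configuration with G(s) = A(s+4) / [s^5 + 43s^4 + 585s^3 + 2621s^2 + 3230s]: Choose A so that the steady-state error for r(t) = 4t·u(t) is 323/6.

60

The denominator has no term below 3230s — 1 pole at s=0, type 1.
K_v = lim_{s→0} s·G(s) = A·4 / 3230 = (2/1615)·A.
e_ss = 4/K_v = 323/6 ⇒ K_v = 24/323 ⇒ A = (24/323)/(2/1615) = 60.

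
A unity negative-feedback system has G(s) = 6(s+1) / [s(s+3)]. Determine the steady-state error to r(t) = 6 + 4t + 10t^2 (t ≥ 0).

infinity

G(s) has one factor of s in the denominator, so the system is type 1. Taking each input component in turn:
  • 6: tracked with zero error.
  • 4t: e_ss = 4/K_v with K_v=2 → 2.
  • 10t^2: a type-1 system cannot track it, e_ss → ∞.
The unbounded component dominates.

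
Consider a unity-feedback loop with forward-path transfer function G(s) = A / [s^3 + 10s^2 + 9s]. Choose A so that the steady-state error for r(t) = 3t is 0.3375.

The denominator has no term below 9s — 1 pole at s=0, type 1.
K_v = lim_{s→0} s·G(s) = A / 9 = (1/9)·A.
e_ss = 3/K_v = 0.3375 ⇒ K_v = 80/9 ⇒ A = (80/9)/(1/9) = 80.

80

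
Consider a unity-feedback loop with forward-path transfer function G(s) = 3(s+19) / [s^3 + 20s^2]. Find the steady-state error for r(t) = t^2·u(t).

40/57

Lowest-order denominator term is 20s^2, so the open loop has 2 poles at the origin → type 2 system.
K_a = lim_{s→0} s^2·G(s) = 3·19 / 20 = 2.85.
r(t) = t^2 gives R(s) = 2/s^3.
e_ss = 2/K_a = 2/2.85 = 40/57.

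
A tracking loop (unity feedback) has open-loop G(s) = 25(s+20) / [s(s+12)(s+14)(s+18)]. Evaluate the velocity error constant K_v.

125/756

G(s) has one factor of s in the denominator, so the system is type 1.
K_v = lim_{s→0} s·G(s) = 25·20 / (12·14·18) = 125/756.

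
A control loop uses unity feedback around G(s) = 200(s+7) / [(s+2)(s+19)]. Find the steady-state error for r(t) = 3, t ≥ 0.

No free integrators in G(s): this is a type 0 system.
K_p = lim_{s→0} G(s) = 200·7 / (2·19) = 700/19.
e_ss = 3/(1 + K_p) = 3/(719/19) = 57/719.

57/719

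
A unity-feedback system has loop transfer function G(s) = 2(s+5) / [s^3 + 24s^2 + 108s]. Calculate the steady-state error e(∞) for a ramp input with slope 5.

54

The denominator has no term below 108s — 1 pole at s=0, type 1.
K_v = lim_{s→0} s·G(s) = 2·5 / 108 = 5/54.
e_ss = 5/K_v = 5/(5/54) = 54.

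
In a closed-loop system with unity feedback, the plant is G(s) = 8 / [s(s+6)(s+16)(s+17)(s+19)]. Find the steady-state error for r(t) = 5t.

The open loop has one pole at the origin → type 1 system.
K_v = lim_{s→0} s·G(s) = 8 / (6·16·17·19) = 1/3876.
e_ss = 5/K_v = 5/(1/3876) = 19380.

19380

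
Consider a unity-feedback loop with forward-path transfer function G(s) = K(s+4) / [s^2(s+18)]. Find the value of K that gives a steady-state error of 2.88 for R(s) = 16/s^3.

25

Two free integrators in G(s): this is a type 2 system.
K_a = lim_{s→0} s^2·G(s) = K·4 / (18) = (2/9)·K.
e_ss = 16/K_a = 2.88 ⇒ K_a = 50/9 ⇒ K = (50/9)/(2/9) = 25.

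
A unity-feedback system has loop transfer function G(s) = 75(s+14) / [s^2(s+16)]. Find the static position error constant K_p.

infinity

K_p = lim_{s→0} G(s); with 2 poles at the origin the limit diverges, so K_p = ∞.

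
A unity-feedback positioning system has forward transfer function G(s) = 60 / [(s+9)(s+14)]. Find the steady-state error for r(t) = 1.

System type = 0 (no poles at s=0).
K_p = lim_{s→0} G(s) = 60 / (9·14) = 10/21.
e_ss = 1/(1 + K_p) = 1/(31/21) = 21/31.

21/31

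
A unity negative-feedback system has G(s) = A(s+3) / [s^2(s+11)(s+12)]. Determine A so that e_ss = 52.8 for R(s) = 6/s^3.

The open loop has two poles at the origin → type 2 system.
K_a = lim_{s→0} s^2·G(s) = A·3 / (11·12) = (1/44)·A.
e_ss = 6/K_a = 52.8 ⇒ K_a = 5/44 ⇒ A = (5/44)/(1/44) = 5.

5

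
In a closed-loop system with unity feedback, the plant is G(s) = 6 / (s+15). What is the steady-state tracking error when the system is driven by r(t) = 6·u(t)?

30/7

No free integrators in G(s): this is a type 0 system.
K_p = lim_{s→0} G(s) = 6 / (15) = 0.4.
e_ss = 6/(1 + K_p) = 6/1.4 = 30/7.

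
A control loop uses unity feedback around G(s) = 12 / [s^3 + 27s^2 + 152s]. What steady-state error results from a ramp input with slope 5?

190/3

The denominator has no term below 152s — 1 pole at s=0, type 1.
K_v = lim_{s→0} s·G(s) = 12 / 152 = 3/38.
e_ss = 5/K_v = 5/(3/38) = 190/3.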